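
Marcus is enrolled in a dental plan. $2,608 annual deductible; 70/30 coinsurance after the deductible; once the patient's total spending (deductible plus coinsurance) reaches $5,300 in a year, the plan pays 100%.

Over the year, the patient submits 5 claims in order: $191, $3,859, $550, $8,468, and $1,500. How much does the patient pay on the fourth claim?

Claim 1 — $191: fully absorbed by the deductible. Patient pays $191; OOP now $191.
Claim 2 — $3,859: $2,417 finishes the deductible; $1,442 goes to coinsurance; coinsurance $1,442 × 30% = $432.60. Patient pays $2,849.60; OOP now $3,040.60.
Claim 3 — $550: deductible already satisfied, so patient's share is 30% × $550 = $165. Patient pays $165; OOP now $3,205.60.
Claim 4 — $8,468: 30% coinsurance on $8,468 = $2,540.40. That would push OOP to $5,746, over the $5,300 cap, so patient pays $5,300 − $3,205.60 = $2,094.40.

$2,094.40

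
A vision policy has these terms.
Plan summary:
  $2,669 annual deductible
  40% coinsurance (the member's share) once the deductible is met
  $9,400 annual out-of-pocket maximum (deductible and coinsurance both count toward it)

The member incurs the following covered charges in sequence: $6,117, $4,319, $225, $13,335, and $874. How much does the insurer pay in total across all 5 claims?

Claim 1 ($6,117): $2,669 to deductible, leaving $3,448; coinsurance $3,448 × 40% = $1,379.20. Member pays $4,048.20; OOP now $4,048.20. Insurer: $6,117 − $4,048.20 = $2,068.80.
Claim 2 ($4,319): deductible met; 40% of $4,319 = $1,727.60. Cost to member: $1,727.60. OOP to date $5,775.80. Plan pays $4,319 − $1,727.60 = $2,591.40.
Claim 3 ($225): deductible met; 40% of $225 = $90. Member pays $90; OOP now $5,865.80. Plan pays $225 − $90 = $135.
Claim 4 ($13,335): deductible met; 40% of $13,335 = $5,334. OOP would hit $11,199.80 > $9,400, so the cap limits the member to $9,400 − $5,865.80 = $3,534.20. Insurer: $13,335 − $3,534.20 = $9,800.80.
Claim 5 ($874): deductible already satisfied, so member's share is 40% × $874 = $349.60. OOP would hit $9,749.60 > $9,400, so the cap limits the member to $9,400 − $9,400 = $0. Insurer: $874 − $0 = $874.
Insurer total = bills − member's total = $24,870 − $9,400 = $15,470.

$15,470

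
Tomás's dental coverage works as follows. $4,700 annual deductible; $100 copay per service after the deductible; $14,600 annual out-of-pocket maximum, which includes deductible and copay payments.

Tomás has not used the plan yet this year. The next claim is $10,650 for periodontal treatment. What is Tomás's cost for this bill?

$4,800

Deductible not yet touched, so the first $4,700 of the bill goes to the deductible.
After the $4,700 deductible portion, $10,650 − $4,700 = $5,950 is subject to the copay.
Copay on this service: $100.
That puts the patient's cost at $4,700 + $100 = $4,800 before any cap.
Total out-of-pocket so far would be $0 + $4,800 = $4,800, below the $14,600 cap — no reduction.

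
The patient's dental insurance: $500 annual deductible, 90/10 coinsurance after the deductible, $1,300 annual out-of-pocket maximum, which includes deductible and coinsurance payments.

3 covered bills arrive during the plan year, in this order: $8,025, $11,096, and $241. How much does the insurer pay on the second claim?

$11,048.50

Claim 1 — $8,025: $500 finishes the deductible; $7,525 goes to coinsurance; patient's 10% is $752.50. Cost to patient: $1,252.50. OOP to date $1,252.50. Plan pays $8,025 − $1,252.50 = $6,772.50.
Claim 2 — $11,096: deductible already satisfied, so patient's share is 10% × $11,096 = $1,109.60. OOP would hit $2,362.10 > $1,300, so the cap limits the patient to $1,300 − $1,252.50 = $47.50. Insurer: $11,096 − $47.50 = $11,048.50.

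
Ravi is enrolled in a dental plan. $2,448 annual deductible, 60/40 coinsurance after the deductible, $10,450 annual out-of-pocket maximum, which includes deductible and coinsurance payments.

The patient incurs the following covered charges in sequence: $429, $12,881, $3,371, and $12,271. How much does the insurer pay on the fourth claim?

$9,962.20

Claim 1 — $429: all of it applies to the deductible. Patient pays $429; OOP now $429. Plan pays $429 − $429 = $0.
Claim 2 — $12,881: deductible takes $2,019, $10,862 remains; coinsurance $10,862 × 40% = $4,344.80. Patient owes $6,363.80 (running OOP $6,792.80). Insurer: $12,881 − $6,363.80 = $6,517.20.
Claim 3 — $3,371: 40% coinsurance on $3,371 = $1,348.40. Cost to patient: $1,348.40. OOP to date $8,141.20. Insurer: $3,371 − $1,348.40 = $2,022.60.
Claim 4 — $12,271: deductible already satisfied, so patient's share is 40% × $12,271 = $4,908.40. Adding that to $8,141.20 gives $13,049.60, past the $10,450 cap; patient pays only $10,450 − $8,141.20 = $2,308.80. Plan pays $12,271 − $2,308.80 = $9,962.20.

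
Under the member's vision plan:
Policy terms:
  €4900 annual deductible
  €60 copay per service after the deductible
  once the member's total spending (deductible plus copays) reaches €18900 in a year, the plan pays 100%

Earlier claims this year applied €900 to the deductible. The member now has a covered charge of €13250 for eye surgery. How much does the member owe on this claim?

€4060

€900 of the €4900 deductible is already met, leaving €4000.
After the €4000 deductible portion, €13250 − €4000 = €9250 is subject to the copay.
Copay on this service: €60.
Member responsibility before any cap: €4000 + €60 = €4060.
Total out-of-pocket so far would be €900 + €4060 = €4960, below the €18900 cap — no reduction.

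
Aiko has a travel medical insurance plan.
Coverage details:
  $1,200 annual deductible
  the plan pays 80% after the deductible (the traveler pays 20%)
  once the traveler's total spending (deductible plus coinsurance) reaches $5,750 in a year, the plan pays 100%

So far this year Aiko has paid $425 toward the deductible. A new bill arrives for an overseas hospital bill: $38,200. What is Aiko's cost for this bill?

$5,325

$425 of the $1,200 deductible is already met, leaving $775.
After the $775 deductible portion, $38,200 − $775 = $37,425 is subject to coinsurance.
Coinsurance: $37,425 × 20% = $7,485.
That puts the traveler's cost at $775 + $7,485 = $8,260 before any cap.
Adding $8,260 to the $425 already spent would give $8,685, which exceeds the $5,750 cap; the traveler pays just $5,750 − $425 = $5,325.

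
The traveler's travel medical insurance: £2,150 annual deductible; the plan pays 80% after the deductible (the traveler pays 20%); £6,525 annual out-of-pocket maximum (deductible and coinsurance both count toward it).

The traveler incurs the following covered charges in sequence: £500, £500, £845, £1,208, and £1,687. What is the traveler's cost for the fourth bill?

£485.60

#1 (£500): fully absorbed by the deductible. Traveler owes £500 (running OOP £500).
#2 (£500): entire amount goes to the deductible. Cost to traveler: £500. OOP to date £1,000.
#3 (£845): all of it applies to the deductible. Traveler pays £845; OOP now £1,845.
#4 (£1,208): deductible takes £305, £903 remains; 20% of £903 = £180.60. Traveler pays £485.60; OOP now £2,330.60.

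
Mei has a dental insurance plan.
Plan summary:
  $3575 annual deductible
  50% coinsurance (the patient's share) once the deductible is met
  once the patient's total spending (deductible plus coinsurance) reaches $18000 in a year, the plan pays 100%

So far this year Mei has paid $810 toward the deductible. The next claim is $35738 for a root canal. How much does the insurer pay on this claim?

Remaining deductible: $3575 − $810 = $2765.
That leaves $35738 − $2765 = $32973 for coinsurance.
Patient's 50% share of $32973 is $16486.50.
So the patient owes $2765 + $16486.50 = $19251.50 before any cap.
Year-to-date out-of-pocket would reach $810 + $19251.50 = $20061.50, above the $18000 maximum, so the patient pays only $18000 − $810 = $17190.
The insurer covers the remainder: $35738 − $17190 = $18548.

$18548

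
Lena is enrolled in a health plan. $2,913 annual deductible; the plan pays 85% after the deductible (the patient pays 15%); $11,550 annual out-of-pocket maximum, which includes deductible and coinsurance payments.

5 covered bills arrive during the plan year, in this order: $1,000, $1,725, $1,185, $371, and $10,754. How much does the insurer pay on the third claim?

#1 ($1,000): entire amount goes to the deductible. Patient owes $1,000 (running OOP $1,000). Plan pays $1,000 − $1,000 = $0.
#2 ($1,725): entire amount goes to the deductible. Patient pays $1,725; OOP now $2,725. Plan pays $1,725 − $1,725 = $0.
#3 ($1,185): $188 to deductible, leaving $997; 15% of $997 = $149.55. Patient pays $337.55; OOP now $3,062.55. Plan pays $1,185 − $337.55 = $847.45.

$847.45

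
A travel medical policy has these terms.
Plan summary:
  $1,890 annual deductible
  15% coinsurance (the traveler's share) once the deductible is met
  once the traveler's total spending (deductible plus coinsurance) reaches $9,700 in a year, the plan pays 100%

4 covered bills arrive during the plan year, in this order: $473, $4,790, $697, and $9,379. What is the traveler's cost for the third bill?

#1 ($473): entire amount goes to the deductible. Cost to traveler: $473. OOP to date $473.
#2 ($4,790): $1,417 finishes the deductible; $3,373 goes to coinsurance; coinsurance $3,373 × 15% = $505.95. Traveler pays $1,922.95; OOP now $2,395.95.
#3 ($697): deductible met; 15% of $697 = $104.55. Cost to traveler: $104.55. OOP to date $2,500.50.

$104.55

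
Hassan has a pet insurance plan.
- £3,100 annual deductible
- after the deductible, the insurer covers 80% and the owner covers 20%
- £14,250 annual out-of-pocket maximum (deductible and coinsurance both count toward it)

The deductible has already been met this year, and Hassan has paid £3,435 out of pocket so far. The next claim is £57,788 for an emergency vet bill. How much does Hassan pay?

The deductible is already satisfied, so the full bill goes to coinsurance.
Coinsurance: £57,788 × 20% = £11,557.60.
Year-to-date out-of-pocket would reach £3,435 + £11,557.60 = £14,992.60, above the £14,250 maximum, so the owner pays only £14,250 − £3,435 = £10,815.

£10,815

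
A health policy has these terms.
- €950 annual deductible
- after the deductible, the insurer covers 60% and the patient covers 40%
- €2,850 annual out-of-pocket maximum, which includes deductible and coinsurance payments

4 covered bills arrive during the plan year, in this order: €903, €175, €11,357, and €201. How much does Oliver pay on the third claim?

€1,848.80

Bill 1, €903: all of it applies to the deductible. Patient owes €903 (running OOP €903).
Bill 2, €175: deductible takes €47, €128 remains; patient's 40% is €51.20. Cost to patient: €98.20. OOP to date €1,001.20.
Bill 3, €11,357: deductible already satisfied, so patient's share is 40% × €11,357 = €4,542.80. That would push OOP to €5,544, over the €2,850 cap, so patient pays €2,850 − €1,001.20 = €1,848.80.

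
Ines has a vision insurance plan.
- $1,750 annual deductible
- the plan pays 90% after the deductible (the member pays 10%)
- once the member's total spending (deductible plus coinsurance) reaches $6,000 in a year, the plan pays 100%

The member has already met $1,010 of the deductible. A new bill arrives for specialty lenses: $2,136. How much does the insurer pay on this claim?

Deductible still to meet: $1,750 − $1,010 = $740.
That leaves $2,136 − $740 = $1,396 for coinsurance.
Member's 10% share of $1,396 is $139.60.
So the member owes $740 + $139.60 = $879.60 before any cap.
Year-to-date out-of-pocket becomes $1,010 + $879.60 = $1,889.60, still under the $6,000 maximum, so no cap applies.
The insurer covers the remainder: $2,136 − $879.60 = $1,256.40.

$1,256.40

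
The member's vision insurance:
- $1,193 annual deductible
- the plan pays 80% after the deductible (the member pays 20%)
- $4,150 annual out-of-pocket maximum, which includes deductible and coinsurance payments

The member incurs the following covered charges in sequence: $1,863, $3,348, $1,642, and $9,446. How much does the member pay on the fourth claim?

Claim 1 — $1,863: $1,193 finishes the deductible; $670 goes to coinsurance; 20% of $670 = $134. Cost to member: $1,327. OOP to date $1,327.
Claim 2 — $3,348: deductible already satisfied, so member's share is 20% × $3,348 = $669.60. Member pays $669.60; OOP now $1,996.60.
Claim 3 — $1,642: 20% coinsurance on $1,642 = $328.40. Member pays $328.40; OOP now $2,325.
Claim 4 — $9,446: deductible met; 20% of $9,446 = $1,889.20. OOP would hit $4,214.20 > $4,150, so the cap limits the member to $4,150 − $2,325 = $1,825.

$1,825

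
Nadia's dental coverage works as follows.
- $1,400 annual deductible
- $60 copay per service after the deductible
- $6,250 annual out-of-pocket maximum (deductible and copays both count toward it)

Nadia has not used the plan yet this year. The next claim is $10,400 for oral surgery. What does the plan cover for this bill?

Nothing has been paid toward the $1,400 deductible, so the first $1,400 of this charge is applied there.
That leaves $10,400 − $1,400 = $9,000 for the copay.
Copay on this service: $60.
So the patient owes $1,400 + $60 = $1,460 before any cap.
Total out-of-pocket so far would be $0 + $1,460 = $1,460, below the $6,250 cap — no reduction.
The plan picks up $10,400 − $1,460 = $8,940.

$8,940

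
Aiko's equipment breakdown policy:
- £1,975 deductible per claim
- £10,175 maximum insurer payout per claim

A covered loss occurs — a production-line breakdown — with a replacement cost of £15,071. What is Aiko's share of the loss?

£4,896

Subtract the deductible: £15,071 − £1,975 = £13,096.
The £10,175 per-incident cap binds; insurer pays £10,175.
Business owner's share is the uncovered remainder: £15,071 − £10,175 = £4,896.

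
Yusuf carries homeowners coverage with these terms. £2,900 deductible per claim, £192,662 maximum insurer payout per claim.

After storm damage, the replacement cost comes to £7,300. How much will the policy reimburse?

Subtract the deductible: £7,300 − £2,900 = £4,400.
£4,400 is within the £192,662 limit, so the insurer pays £4,400.

£4,400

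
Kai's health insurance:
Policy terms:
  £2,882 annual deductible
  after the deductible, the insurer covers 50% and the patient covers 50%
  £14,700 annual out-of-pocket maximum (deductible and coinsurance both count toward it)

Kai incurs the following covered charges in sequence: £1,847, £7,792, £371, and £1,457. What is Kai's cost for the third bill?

£185.50

#1 (£1,847): all of it applies to the deductible. Patient owes £1,847 (running OOP £1,847).
#2 (£7,792): deductible takes £1,035, £6,757 remains; coinsurance £6,757 × 50% = £3,378.50. Cost to patient: £4,413.50. OOP to date £6,260.50.
#3 (£371): 50% coinsurance on £371 = £185.50. Patient pays £185.50; OOP now £6,446.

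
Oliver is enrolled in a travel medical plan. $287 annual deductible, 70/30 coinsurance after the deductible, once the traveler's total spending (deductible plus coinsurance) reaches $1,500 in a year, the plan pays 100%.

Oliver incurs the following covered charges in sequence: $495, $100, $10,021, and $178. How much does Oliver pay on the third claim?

$1,120.60

Claim 1 — $495: $287 to deductible, leaving $208; coinsurance $208 × 30% = $62.40. Traveler pays $349.40; OOP now $349.40.
Claim 2 — $100: deductible met; 30% of $100 = $30. Traveler pays $30; OOP now $379.40.
Claim 3 — $10,021: 30% coinsurance on $10,021 = $3,006.30. OOP would hit $3,385.70 > $1,500, so the cap limits the traveler to $1,500 − $379.40 = $1,120.60.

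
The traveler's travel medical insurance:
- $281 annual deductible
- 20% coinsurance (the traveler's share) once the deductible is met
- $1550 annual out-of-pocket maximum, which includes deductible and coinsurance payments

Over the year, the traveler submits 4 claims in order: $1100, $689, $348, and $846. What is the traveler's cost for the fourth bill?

$169.20

#1 ($1100): $281 finishes the deductible; $819 goes to coinsurance; coinsurance $819 × 20% = $163.80. Traveler pays $444.80; OOP now $444.80.
#2 ($689): 20% coinsurance on $689 = $137.80. Cost to traveler: $137.80. OOP to date $582.60.
#3 ($348): 20% coinsurance on $348 = $69.60. Traveler pays $69.60; OOP now $652.20.
#4 ($846): deductible already satisfied, so traveler's share is 20% × $846 = $169.20. Cost to traveler: $169.20. OOP to date $821.40.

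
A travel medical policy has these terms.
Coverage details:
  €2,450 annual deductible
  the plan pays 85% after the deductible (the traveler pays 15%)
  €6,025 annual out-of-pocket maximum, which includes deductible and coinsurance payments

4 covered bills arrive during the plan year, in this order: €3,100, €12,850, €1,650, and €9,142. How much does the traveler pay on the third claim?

Claim 1 (€3,100): €2,450 to deductible, leaving €650; traveler's 15% is €97.50. Traveler owes €2,547.50 (running OOP €2,547.50).
Claim 2 (€12,850): 15% coinsurance on €12,850 = €1,927.50. Cost to traveler: €1,927.50. OOP to date €4,475.
Claim 3 (€1,650): 15% coinsurance on €1,650 = €247.50. Cost to traveler: €247.50. OOP to date €4,722.50.

€247.50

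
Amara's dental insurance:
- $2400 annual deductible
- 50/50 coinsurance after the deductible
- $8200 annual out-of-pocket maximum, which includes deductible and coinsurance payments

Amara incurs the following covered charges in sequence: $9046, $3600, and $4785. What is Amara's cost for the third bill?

Claim 1 — $9046: $2400 finishes the deductible; $6646 goes to coinsurance; 50% of $6646 = $3323. Patient owes $5723 (running OOP $5723).
Claim 2 — $3600: deductible met; 50% of $3600 = $1800. Patient owes $1800 (running OOP $7523).
Claim 3 — $4785: deductible met; 50% of $4785 = $2392.50. That would push OOP to $9915.50, over the $8200 cap, so patient pays $8200 − $7523 = $677.

$677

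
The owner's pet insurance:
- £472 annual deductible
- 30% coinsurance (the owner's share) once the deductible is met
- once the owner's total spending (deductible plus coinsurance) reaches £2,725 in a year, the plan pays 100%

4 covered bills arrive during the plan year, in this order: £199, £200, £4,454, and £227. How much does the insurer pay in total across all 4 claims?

#1 (£199): all of it applies to the deductible. Cost to owner: £199. OOP to date £199. Plan pays £199 − £199 = £0.
#2 (£200): entire amount goes to the deductible. Owner pays £200; OOP now £399. Insurer: £200 − £200 = £0.
#3 (£4,454): £73 finishes the deductible; £4,381 goes to coinsurance; 30% of £4,381 = £1,314.30. Owner pays £1,387.30; OOP now £1,786.30. Insurer: £4,454 − £1,387.30 = £3,066.70.
#4 (£227): deductible already satisfied, so owner's share is 30% × £227 = £68.10. Owner pays £68.10; OOP now £1,854.40. Plan pays £227 − £68.10 = £158.90.
Insurer total = bills − owner's total = £5,080 − £1,854.40 = £3,225.60.

£3,225.60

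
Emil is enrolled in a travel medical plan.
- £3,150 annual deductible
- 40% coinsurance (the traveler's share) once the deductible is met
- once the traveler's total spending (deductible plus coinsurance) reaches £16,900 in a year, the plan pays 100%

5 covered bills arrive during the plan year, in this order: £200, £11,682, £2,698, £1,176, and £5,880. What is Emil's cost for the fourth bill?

Claim 1 — £200: fully absorbed by the deductible. Traveler owes £200 (running OOP £200).
Claim 2 — £11,682: £2,950 to deductible, leaving £8,732; coinsurance £8,732 × 40% = £3,492.80. Traveler owes £6,442.80 (running OOP £6,642.80).
Claim 3 — £2,698: deductible already satisfied, so traveler's share is 40% × £2,698 = £1,079.20. Cost to traveler: £1,079.20. OOP to date £7,722.
Claim 4 — £1,176: deductible met; 40% of £1,176 = £470.40. Traveler owes £470.40 (running OOP £8,192.40).

£470.40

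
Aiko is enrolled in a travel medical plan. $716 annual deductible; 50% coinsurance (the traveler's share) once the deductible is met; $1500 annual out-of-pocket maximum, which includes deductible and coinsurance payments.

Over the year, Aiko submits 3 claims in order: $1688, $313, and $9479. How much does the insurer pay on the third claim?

$9337.50

#1 ($1688): deductible takes $716, $972 remains; traveler's 50% is $486. Traveler owes $1202 (running OOP $1202). Plan pays $1688 − $1202 = $486.
#2 ($313): 50% coinsurance on $313 = $156.50. Traveler pays $156.50; OOP now $1358.50. Insurer: $313 − $156.50 = $156.50.
#3 ($9479): 50% coinsurance on $9479 = $4739.50. OOP would hit $6098 > $1500, so the cap limits the traveler to $1500 − $1358.50 = $141.50. Insurer: $9479 − $141.50 = $9337.50.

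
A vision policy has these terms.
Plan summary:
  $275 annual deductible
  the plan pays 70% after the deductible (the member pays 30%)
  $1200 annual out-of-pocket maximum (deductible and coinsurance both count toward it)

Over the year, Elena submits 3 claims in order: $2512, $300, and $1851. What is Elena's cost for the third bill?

Claim 1 — $2512: $275 finishes the deductible; $2237 goes to coinsurance; member's 30% is $671.10. Cost to member: $946.10. OOP to date $946.10.
Claim 2 — $300: 30% coinsurance on $300 = $90. Cost to member: $90. OOP to date $1036.10.
Claim 3 — $1851: 30% coinsurance on $1851 = $555.30. Adding that to $1036.10 gives $1591.40, past the $1200 cap; member pays only $1200 − $1036.10 = $163.90.

$163.90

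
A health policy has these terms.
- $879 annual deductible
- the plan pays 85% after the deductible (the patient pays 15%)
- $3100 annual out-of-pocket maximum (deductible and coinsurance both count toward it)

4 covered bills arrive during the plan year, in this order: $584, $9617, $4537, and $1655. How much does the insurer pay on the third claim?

Claim 1 — $584: entire amount goes to the deductible. Patient owes $584 (running OOP $584). Insurer: $584 − $584 = $0.
Claim 2 — $9617: $295 finishes the deductible; $9322 goes to coinsurance; coinsurance $9322 × 15% = $1398.30. Patient pays $1693.30; OOP now $2277.30. Plan pays $9617 − $1693.30 = $7923.70.
Claim 3 — $4537: 15% coinsurance on $4537 = $680.55. Cost to patient: $680.55. OOP to date $2957.85. Plan pays $4537 − $680.55 = $3856.45.

$3856.45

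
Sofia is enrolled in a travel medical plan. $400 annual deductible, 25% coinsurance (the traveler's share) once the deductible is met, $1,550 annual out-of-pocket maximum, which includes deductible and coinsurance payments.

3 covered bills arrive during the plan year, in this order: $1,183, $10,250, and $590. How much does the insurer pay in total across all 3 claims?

Bill 1, $1,183: $400 to deductible, leaving $783; coinsurance $783 × 25% = $195.75. Traveler owes $595.75 (running OOP $595.75). Plan pays $1,183 − $595.75 = $587.25.
Bill 2, $10,250: deductible met; 25% of $10,250 = $2,562.50. OOP would hit $3,158.25 > $1,550, so the cap limits the traveler to $1,550 − $595.75 = $954.25. Plan pays $10,250 − $954.25 = $9,295.75.
Bill 3, $590: 25% coinsurance on $590 = $147.50. That would push OOP to $1,697.50, over the $1,550 cap, so traveler pays $1,550 − $1,550 = $0. Plan pays $590 − $0 = $590.
Insurer total: $587.25 + $9,295.75 + $590 = $10,473.

$10,473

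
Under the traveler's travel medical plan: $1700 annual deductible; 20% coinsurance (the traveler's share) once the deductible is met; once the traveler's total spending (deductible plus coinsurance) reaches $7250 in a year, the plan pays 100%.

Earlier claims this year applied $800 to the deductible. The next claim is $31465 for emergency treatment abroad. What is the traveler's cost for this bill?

$6450

Deductible still to meet: $1700 − $800 = $900.
The remaining $30565 (= $31465 − $900) moves to coinsurance.
Traveler's 20% share of $30565 is $6113.
So the traveler owes $900 + $6113 = $7013 before any cap.
That would bring total out-of-pocket to $7813, past the $7250 cap. The traveler is capped at $7250 − $800 = $6450 on this claim.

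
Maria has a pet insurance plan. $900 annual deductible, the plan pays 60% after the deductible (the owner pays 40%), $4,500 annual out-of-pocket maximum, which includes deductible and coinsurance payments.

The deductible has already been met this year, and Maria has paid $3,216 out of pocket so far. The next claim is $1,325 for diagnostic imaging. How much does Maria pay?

With the deductible met, the entire $1,325 is subject to coinsurance.
Coinsurance: $1,325 × 40% = $530.
Year-to-date out-of-pocket becomes $3,216 + $530 = $3,746, still under the $4,500 maximum, so no cap applies.

$530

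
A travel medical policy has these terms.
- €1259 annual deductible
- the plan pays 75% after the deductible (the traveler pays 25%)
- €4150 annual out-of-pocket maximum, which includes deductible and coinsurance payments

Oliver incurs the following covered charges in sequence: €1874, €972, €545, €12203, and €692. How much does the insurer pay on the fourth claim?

Claim 1 (€1874): €1259 finishes the deductible; €615 goes to coinsurance; 25% of €615 = €153.75. Traveler pays €1412.75; OOP now €1412.75. Insurer: €1874 − €1412.75 = €461.25.
Claim 2 (€972): 25% coinsurance on €972 = €243. Traveler pays €243; OOP now €1655.75. Insurer: €972 − €243 = €729.
Claim 3 (€545): deductible already satisfied, so traveler's share is 25% × €545 = €136.25. Traveler pays €136.25; OOP now €1792. Plan pays €545 − €136.25 = €408.75.
Claim 4 (€12203): deductible already satisfied, so traveler's share is 25% × €12203 = €3050.75. That would push OOP to €4842.75, over the €4150 cap, so traveler pays €4150 − €1792 = €2358. Plan pays €12203 − €2358 = €9845.

€9845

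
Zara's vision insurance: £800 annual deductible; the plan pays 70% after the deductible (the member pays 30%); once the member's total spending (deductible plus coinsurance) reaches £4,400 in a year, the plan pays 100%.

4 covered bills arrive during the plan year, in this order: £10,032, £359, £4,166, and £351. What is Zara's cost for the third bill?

£722.70

Claim 1 — £10,032: £800 finishes the deductible; £9,232 goes to coinsurance; coinsurance £9,232 × 30% = £2,769.60. Cost to member: £3,569.60. OOP to date £3,569.60.
Claim 2 — £359: deductible met; 30% of £359 = £107.70. Cost to member: £107.70. OOP to date £3,677.30.
Claim 3 — £4,166: deductible already satisfied, so member's share is 30% × £4,166 = £1,249.80. That would push OOP to £4,927.10, over the £4,400 cap, so member pays £4,400 − £3,677.30 = £722.70.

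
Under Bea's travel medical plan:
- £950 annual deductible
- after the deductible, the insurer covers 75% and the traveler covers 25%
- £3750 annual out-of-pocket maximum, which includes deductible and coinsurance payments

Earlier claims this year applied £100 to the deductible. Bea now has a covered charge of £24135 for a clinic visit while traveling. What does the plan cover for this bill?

£20485

Deductible still to meet: £950 − £100 = £850.
That leaves £24135 − £850 = £23285 for coinsurance.
Traveler's 25% share of £23285 is £5821.25.
Traveler responsibility before any cap: £850 + £5821.25 = £6671.25.
Adding £6671.25 to the £100 already spent would give £6771.25, which exceeds the £3750 cap; the traveler pays just £3750 − £100 = £3650.
Insurer pays the balance: £24135 − £3650 = £20485.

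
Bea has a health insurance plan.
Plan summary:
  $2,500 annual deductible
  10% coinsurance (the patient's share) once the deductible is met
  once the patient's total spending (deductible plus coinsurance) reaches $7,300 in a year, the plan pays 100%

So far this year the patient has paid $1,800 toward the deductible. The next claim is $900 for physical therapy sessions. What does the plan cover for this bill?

$180

Deductible still to meet: $2,500 − $1,800 = $700.
After the $700 deductible portion, $900 − $700 = $200 is subject to coinsurance.
Coinsurance: $200 × 10% = $20.
Patient responsibility before any cap: $700 + $20 = $720.
Year-to-date out-of-pocket becomes $1,800 + $720 = $2,520, still under the $7,300 maximum, so no cap applies.
Insurer pays the balance: $900 − $720 = $180.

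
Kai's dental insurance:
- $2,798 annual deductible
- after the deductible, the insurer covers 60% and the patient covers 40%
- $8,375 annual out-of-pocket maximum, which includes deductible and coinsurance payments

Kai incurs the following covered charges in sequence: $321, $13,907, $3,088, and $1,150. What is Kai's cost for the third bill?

$1,005

Claim 1 ($321): fully absorbed by the deductible. Patient owes $321 (running OOP $321).
Claim 2 ($13,907): $2,477 to deductible, leaving $11,430; 40% of $11,430 = $4,572. Cost to patient: $7,049. OOP to date $7,370.
Claim 3 ($3,088): deductible already satisfied, so patient's share is 40% × $3,088 = $1,235.20. Adding that to $7,370 gives $8,605.20, past the $8,375 cap; patient pays only $8,375 − $7,370 = $1,005.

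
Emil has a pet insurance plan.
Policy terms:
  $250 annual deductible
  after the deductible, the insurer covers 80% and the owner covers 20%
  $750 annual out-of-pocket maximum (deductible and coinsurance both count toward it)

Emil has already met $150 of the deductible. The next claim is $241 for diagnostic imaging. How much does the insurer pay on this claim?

$112.80

Deductible still to meet: $250 − $150 = $100.
After the $100 deductible portion, $241 − $100 = $141 is subject to coinsurance.
Coinsurance: $141 × 20% = $28.20.
That puts the owner's cost at $100 + $28.20 = $128.20 before any cap.
Cumulative spending $150 + $128.20 = $278.20 stays under the $750 maximum.
The plan picks up $241 − $128.20 = $112.80.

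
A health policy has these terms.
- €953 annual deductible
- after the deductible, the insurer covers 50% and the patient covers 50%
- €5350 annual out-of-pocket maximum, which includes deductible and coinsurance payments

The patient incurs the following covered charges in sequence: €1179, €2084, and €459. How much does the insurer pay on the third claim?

Claim 1 — €1179: €953 to deductible, leaving €226; patient's 50% is €113. Cost to patient: €1066. OOP to date €1066. Plan pays €1179 − €1066 = €113.
Claim 2 — €2084: deductible already satisfied, so patient's share is 50% × €2084 = €1042. Cost to patient: €1042. OOP to date €2108. Insurer: €2084 − €1042 = €1042.
Claim 3 — €459: 50% coinsurance on €459 = €229.50. Cost to patient: €229.50. OOP to date €2337.50. Insurer: €459 − €229.50 = €229.50.

€229.50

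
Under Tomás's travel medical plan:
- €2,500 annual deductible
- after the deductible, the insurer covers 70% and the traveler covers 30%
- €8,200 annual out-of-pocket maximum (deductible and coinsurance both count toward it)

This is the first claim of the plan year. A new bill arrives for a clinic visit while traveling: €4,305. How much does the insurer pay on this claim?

The full €2,500 deductible is still open; €2,500 of this bill applies to it.
That leaves €4,305 − €2,500 = €1,805 for coinsurance.
30% of €1,805 = €541.50 falls to the traveler.
That puts the traveler's cost at €2,500 + €541.50 = €3,041.50 before any cap.
Cumulative spending €0 + €3,041.50 = €3,041.50 stays under the €8,200 maximum.
Insurer pays the balance: €4,305 − €3,041.50 = €1,263.50.

€1,263.50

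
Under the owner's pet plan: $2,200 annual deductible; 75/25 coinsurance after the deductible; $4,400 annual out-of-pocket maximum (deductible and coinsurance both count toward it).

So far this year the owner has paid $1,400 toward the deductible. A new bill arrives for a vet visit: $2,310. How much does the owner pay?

$1,177.50

Remaining deductible: $2,200 − $1,400 = $800.
That leaves $2,310 − $800 = $1,510 for coinsurance.
Coinsurance: $1,510 × 25% = $377.50.
Owner responsibility before any cap: $800 + $377.50 = $1,177.50.
Cumulative spending $1,400 + $1,177.50 = $2,577.50 stays under the $4,400 maximum.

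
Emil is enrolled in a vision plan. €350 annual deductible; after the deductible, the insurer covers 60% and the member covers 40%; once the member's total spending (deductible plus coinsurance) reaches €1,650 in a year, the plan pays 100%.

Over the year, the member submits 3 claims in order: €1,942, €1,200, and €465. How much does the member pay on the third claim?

€183.20

Claim 1 (€1,942): deductible takes €350, €1,592 remains; member's 40% is €636.80. Cost to member: €986.80. OOP to date €986.80.
Claim 2 (€1,200): deductible already satisfied, so member's share is 40% × €1,200 = €480. Cost to member: €480. OOP to date €1,466.80.
Claim 3 (€465): 40% coinsurance on €465 = €186. OOP would hit €1,652.80 > €1,650, so the cap limits the member to €1,650 − €1,466.80 = €183.20.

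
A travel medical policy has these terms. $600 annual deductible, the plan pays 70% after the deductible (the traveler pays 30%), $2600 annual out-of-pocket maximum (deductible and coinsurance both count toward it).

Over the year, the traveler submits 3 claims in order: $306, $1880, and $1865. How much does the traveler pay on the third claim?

Claim 1 — $306: fully absorbed by the deductible. Cost to traveler: $306. OOP to date $306.
Claim 2 — $1880: deductible takes $294, $1586 remains; coinsurance $1586 × 30% = $475.80. Traveler pays $769.80; OOP now $1075.80.
Claim 3 — $1865: 30% coinsurance on $1865 = $559.50. Cost to traveler: $559.50. OOP to date $1635.30.

$559.50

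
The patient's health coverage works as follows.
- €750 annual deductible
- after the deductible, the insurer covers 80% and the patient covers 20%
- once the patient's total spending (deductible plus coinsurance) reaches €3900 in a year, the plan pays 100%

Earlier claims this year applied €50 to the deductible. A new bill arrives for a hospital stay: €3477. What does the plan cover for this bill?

€50 of the €750 deductible is already met, leaving €700.
That leaves €3477 − €700 = €2777 for coinsurance.
Coinsurance: €2777 × 20% = €555.40.
That puts the patient's cost at €700 + €555.40 = €1255.40 before any cap.
Total out-of-pocket so far would be €50 + €1255.40 = €1305.40, below the €3900 cap — no reduction.
The insurer covers the remainder: €3477 − €1255.40 = €2221.60.

€2221.60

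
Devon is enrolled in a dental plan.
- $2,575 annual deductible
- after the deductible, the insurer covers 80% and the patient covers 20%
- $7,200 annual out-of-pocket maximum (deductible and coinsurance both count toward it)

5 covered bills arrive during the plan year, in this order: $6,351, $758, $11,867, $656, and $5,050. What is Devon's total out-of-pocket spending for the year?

Bill 1, $6,351: $2,575 to deductible, leaving $3,776; coinsurance $3,776 × 20% = $755.20. Cost to patient: $3,330.20. OOP to date $3,330.20.
Bill 2, $758: deductible already satisfied, so patient's share is 20% × $758 = $151.60. Cost to patient: $151.60. OOP to date $3,481.80.
Bill 3, $11,867: deductible already satisfied, so patient's share is 20% × $11,867 = $2,373.40. Patient pays $2,373.40; OOP now $5,855.20.
Bill 4, $656: deductible already satisfied, so patient's share is 20% × $656 = $131.20. Patient pays $131.20; OOP now $5,986.40.
Bill 5, $5,050: deductible met; 20% of $5,050 = $1,010. Cost to patient: $1,010. OOP to date $6,996.40.
Total paid by the patient: $3,330.20 + $151.60 + $2,373.40 + $131.20 + $1,010 = $6,996.40.

$6,996.40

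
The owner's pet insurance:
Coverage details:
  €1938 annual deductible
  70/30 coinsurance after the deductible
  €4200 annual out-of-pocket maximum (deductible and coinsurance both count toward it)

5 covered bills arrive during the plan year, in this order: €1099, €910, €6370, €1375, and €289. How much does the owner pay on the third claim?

Bill 1, €1099: fully absorbed by the deductible. Owner pays €1099; OOP now €1099.
Bill 2, €910: €839 to deductible, leaving €71; owner's 30% is €21.30. Cost to owner: €860.30. OOP to date €1959.30.
Bill 3, €6370: deductible already satisfied, so owner's share is 30% × €6370 = €1911. Owner owes €1911 (running OOP €3870.30).

€1911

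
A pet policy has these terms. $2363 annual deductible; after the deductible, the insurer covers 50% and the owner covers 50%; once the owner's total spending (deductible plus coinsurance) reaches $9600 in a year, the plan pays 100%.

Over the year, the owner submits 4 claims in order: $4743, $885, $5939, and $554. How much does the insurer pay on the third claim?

$2969.50

#1 ($4743): $2363 finishes the deductible; $2380 goes to coinsurance; coinsurance $2380 × 50% = $1190. Owner owes $3553 (running OOP $3553). Insurer: $4743 − $3553 = $1190.
#2 ($885): deductible already satisfied, so owner's share is 50% × $885 = $442.50. Owner pays $442.50; OOP now $3995.50. Insurer: $885 − $442.50 = $442.50.
#3 ($5939): deductible met; 50% of $5939 = $2969.50. Cost to owner: $2969.50. OOP to date $6965. Plan pays $5939 − $2969.50 = $2969.50.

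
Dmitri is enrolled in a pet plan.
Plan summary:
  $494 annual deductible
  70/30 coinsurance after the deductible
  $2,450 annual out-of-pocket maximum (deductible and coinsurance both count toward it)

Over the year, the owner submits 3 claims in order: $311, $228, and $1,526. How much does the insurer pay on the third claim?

#1 ($311): fully absorbed by the deductible. Cost to owner: $311. OOP to date $311. Plan pays $311 − $311 = $0.
#2 ($228): $183 to deductible, leaving $45; owner's 30% is $13.50. Owner owes $196.50 (running OOP $507.50). Plan pays $228 − $196.50 = $31.50.
#3 ($1,526): deductible already satisfied, so owner's share is 30% × $1,526 = $457.80. Owner pays $457.80; OOP now $965.30. Plan pays $1,526 − $457.80 = $1,068.20.

$1,068.20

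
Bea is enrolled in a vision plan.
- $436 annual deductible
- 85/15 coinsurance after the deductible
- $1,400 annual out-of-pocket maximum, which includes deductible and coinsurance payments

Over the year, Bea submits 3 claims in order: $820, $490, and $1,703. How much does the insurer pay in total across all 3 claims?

Claim 1 — $820: $436 finishes the deductible; $384 goes to coinsurance; coinsurance $384 × 15% = $57.60. Cost to member: $493.60. OOP to date $493.60. Insurer: $820 − $493.60 = $326.40.
Claim 2 — $490: deductible already satisfied, so member's share is 15% × $490 = $73.50. Member owes $73.50 (running OOP $567.10). Plan pays $490 − $73.50 = $416.50.
Claim 3 — $1,703: deductible already satisfied, so member's share is 15% × $1,703 = $255.45. Cost to member: $255.45. OOP to date $822.55. Insurer: $1,703 − $255.45 = $1,447.55.
Insurer total = bills − member's total = $3,013 − $822.55 = $2,190.45.

$2,190.45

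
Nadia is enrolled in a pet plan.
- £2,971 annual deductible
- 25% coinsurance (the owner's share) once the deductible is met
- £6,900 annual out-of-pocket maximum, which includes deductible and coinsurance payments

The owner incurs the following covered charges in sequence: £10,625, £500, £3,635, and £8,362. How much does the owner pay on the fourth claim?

Bill 1, £10,625: deductible takes £2,971, £7,654 remains; owner's 25% is £1,913.50. Owner pays £4,884.50; OOP now £4,884.50.
Bill 2, £500: deductible met; 25% of £500 = £125. Owner pays £125; OOP now £5,009.50.
Bill 3, £3,635: deductible already satisfied, so owner's share is 25% × £3,635 = £908.75. Owner pays £908.75; OOP now £5,918.25.
Bill 4, £8,362: deductible already satisfied, so owner's share is 25% × £8,362 = £2,090.50. Adding that to £5,918.25 gives £8,008.75, past the £6,900 cap; owner pays only £6,900 − £5,918.25 = £981.75.

£981.75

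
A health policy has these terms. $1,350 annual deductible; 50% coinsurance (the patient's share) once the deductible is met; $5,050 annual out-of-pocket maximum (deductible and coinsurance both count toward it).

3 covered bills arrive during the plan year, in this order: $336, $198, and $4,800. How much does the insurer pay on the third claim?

Bill 1, $336: entire amount goes to the deductible. Patient owes $336 (running OOP $336). Plan pays $336 − $336 = $0.
Bill 2, $198: entire amount goes to the deductible. Cost to patient: $198. OOP to date $534. Insurer: $198 − $198 = $0.
Bill 3, $4,800: deductible takes $816, $3,984 remains; 50% of $3,984 = $1,992. Cost to patient: $2,808. OOP to date $3,342. Plan pays $4,800 − $2,808 = $1,992.

$1,992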